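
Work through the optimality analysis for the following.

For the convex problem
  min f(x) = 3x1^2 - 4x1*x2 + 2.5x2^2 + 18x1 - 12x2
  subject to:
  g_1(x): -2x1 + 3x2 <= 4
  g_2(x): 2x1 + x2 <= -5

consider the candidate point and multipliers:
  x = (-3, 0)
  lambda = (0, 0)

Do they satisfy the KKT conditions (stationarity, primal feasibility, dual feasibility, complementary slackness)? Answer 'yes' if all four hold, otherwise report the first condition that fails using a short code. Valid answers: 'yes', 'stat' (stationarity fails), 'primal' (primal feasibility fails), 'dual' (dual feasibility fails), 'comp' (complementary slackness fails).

Gradient of f: grad f(x) = Q x + c = (0, 0)
Constraint values g_i(x) = a_i^T x - b_i:
  g_1((-3, 0)) = 2
  g_2((-3, 0)) = -1
Stationarity residual: grad f(x) + sum_i lambda_i a_i = (0, 0)
  -> stationarity OK
Primal feasibility (all g_i <= 0): FAILS
Dual feasibility (all lambda_i >= 0): OK
Complementary slackness (lambda_i * g_i(x) = 0 for all i): OK

Verdict: the first failing condition is primal_feasibility -> primal.

primal


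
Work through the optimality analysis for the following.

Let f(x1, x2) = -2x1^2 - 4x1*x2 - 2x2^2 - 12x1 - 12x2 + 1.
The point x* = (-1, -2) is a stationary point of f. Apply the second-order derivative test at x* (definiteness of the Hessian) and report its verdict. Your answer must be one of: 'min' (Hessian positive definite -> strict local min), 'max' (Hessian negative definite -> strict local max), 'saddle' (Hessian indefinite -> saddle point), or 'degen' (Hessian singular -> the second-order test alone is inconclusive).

Compute the Hessian H = grad^2 f:
  H = [[-4, -4], [-4, -4]]
Verify stationarity: grad f(x*) = H x* + g = (0, 0).
Eigenvalues of H: -8, 0.
H has a zero eigenvalue (singular; negative semidefinite but not definite), so H is neither positive definite, negative definite, nor indefinite. The second-order test alone is inconclusive -> degen.
(Indeed, f is constant along the null direction of H through x*, so x* is not a strict local extremum.)

degen


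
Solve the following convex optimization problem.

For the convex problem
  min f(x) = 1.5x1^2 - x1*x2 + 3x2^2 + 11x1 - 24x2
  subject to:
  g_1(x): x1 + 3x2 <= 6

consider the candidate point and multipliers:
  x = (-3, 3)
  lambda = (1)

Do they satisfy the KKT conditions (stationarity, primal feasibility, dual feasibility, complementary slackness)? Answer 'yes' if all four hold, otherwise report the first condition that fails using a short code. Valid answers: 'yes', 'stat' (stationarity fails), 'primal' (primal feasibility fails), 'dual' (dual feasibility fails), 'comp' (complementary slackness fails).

Gradient of f: grad f(x) = Q x + c = (-1, -3)
Constraint values g_i(x) = a_i^T x - b_i:
  g_1((-3, 3)) = 0
Stationarity residual: grad f(x) + sum_i lambda_i a_i = (0, 0)
  -> stationarity OK
Primal feasibility (all g_i <= 0): OK
Dual feasibility (all lambda_i >= 0): OK
Complementary slackness (lambda_i * g_i(x) = 0 for all i): OK

Verdict: yes, KKT holds.

yes


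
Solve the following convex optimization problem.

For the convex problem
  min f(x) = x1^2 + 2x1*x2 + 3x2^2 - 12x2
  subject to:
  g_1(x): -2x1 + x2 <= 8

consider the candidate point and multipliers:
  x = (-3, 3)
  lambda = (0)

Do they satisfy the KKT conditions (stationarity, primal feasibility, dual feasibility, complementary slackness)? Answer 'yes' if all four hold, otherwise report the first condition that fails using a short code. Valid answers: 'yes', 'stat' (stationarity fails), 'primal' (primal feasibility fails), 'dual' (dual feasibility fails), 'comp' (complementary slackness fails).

Gradient of f: grad f(x) = Q x + c = (0, 0)
Constraint values g_i(x) = a_i^T x - b_i:
  g_1((-3, 3)) = 1
Stationarity residual: grad f(x) + sum_i lambda_i a_i = (0, 0)
  -> stationarity OK
Primal feasibility (all g_i <= 0): FAILS
Dual feasibility (all lambda_i >= 0): OK
Complementary slackness (lambda_i * g_i(x) = 0 for all i): OK

Verdict: the first failing condition is primal_feasibility -> primal.

primal


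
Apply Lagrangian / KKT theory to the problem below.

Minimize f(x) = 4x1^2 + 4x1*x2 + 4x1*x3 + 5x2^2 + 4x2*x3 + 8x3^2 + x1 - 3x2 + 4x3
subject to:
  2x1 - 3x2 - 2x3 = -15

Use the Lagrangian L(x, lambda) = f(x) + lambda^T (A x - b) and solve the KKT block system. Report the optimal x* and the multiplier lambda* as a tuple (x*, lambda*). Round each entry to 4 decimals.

Form the Lagrangian:
  L(x, lambda) = (1/2) x^T Q x + c^T x + lambda^T (A x - b)
Stationarity (grad_x L = 0): Q x + c + A^T lambda = 0.
Primal feasibility: A x = b.

This gives the KKT block system:
  [ Q   A^T ] [ x     ]   [-c ]
  [ A    0  ] [ lambda ] = [ b ]

Solving the linear system:
  x*      = (-2.9338, 2.7781, 0.399)
  lambda* = (4.8808)
  f(x*)   = 31.7699

x* = (-2.9338, 2.7781, 0.399), lambda* = (4.8808)


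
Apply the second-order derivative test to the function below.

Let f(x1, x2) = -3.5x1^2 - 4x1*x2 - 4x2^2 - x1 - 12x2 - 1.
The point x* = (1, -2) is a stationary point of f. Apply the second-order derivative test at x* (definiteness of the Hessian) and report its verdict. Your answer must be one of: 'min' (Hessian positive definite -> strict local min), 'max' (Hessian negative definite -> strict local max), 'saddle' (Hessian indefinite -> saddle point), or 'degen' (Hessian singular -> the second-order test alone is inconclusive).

Compute the Hessian H = grad^2 f:
  H = [[-7, -4], [-4, -8]]
Verify stationarity: grad f(x*) = H x* + g = (0, 0).
Eigenvalues of H: -11.5311, -3.4689.
Both eigenvalues < 0, so H is negative definite -> x* is a strict local max.

max


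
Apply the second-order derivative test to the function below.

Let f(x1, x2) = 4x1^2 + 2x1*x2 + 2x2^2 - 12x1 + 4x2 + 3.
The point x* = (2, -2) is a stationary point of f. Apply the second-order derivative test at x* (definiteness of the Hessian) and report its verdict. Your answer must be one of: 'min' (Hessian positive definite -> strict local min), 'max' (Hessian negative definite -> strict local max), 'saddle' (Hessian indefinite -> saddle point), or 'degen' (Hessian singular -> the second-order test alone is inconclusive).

Compute the Hessian H = grad^2 f:
  H = [[8, 2], [2, 4]]
Verify stationarity: grad f(x*) = H x* + g = (0, 0).
Eigenvalues of H: 3.1716, 8.8284.
Both eigenvalues > 0, so H is positive definite -> x* is a strict local min.

min


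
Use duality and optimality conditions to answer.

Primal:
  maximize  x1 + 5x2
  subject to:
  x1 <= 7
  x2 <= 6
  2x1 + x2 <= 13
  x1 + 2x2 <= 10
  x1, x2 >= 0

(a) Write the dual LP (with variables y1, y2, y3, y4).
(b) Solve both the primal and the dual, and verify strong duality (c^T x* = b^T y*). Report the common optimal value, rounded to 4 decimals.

The standard primal-dual pair for 'max c^T x s.t. A x <= b, x >= 0' is:
  Dual:  min b^T y  s.t.  A^T y >= c,  y >= 0.

So the dual LP is:
  minimize  7y1 + 6y2 + 13y3 + 10y4
  subject to:
    y1 + 2y3 + y4 >= 1
    y2 + y3 + 2y4 >= 5
    y1, y2, y3, y4 >= 0

Solving the primal: x* = (0, 5).
  primal value c^T x* = 25.
Solving the dual: y* = (0, 0, 0, 2.5).
  dual value b^T y* = 25.
Strong duality: c^T x* = b^T y*. Confirmed.

25


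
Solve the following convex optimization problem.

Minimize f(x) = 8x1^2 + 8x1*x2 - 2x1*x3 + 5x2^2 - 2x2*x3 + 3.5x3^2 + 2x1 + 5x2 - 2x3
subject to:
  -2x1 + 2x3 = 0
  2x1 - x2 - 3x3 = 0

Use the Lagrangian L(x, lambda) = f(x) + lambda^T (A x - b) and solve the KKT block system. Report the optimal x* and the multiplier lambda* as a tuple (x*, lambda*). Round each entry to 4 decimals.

Form the Lagrangian:
  L(x, lambda) = (1/2) x^T Q x + c^T x + lambda^T (A x - b)
Stationarity (grad_x L = 0): Q x + c + A^T lambda = 0.
Primal feasibility: A x = b.

This gives the KKT block system:
  [ Q   A^T ] [ x     ]   [-c ]
  [ A    0  ] [ lambda ] = [ b ]

Solving the linear system:
  x*      = (0.2941, -0.2941, 0.2941)
  lambda* = (5.7059, 3.8235)
  f(x*)   = -0.7353

x* = (0.2941, -0.2941, 0.2941), lambda* = (5.7059, 3.8235)


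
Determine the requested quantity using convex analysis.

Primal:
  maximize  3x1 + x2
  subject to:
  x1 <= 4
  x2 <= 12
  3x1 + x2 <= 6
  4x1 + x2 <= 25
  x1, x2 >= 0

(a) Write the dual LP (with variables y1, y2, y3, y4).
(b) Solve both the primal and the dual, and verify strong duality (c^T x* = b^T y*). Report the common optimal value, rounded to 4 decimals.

The standard primal-dual pair for 'max c^T x s.t. A x <= b, x >= 0' is:
  Dual:  min b^T y  s.t.  A^T y >= c,  y >= 0.

So the dual LP is:
  minimize  4y1 + 12y2 + 6y3 + 25y4
  subject to:
    y1 + 3y3 + 4y4 >= 3
    y2 + y3 + y4 >= 1
    y1, y2, y3, y4 >= 0

Solving the primal: x* = (2, 0).
  primal value c^T x* = 6.
Solving the dual: y* = (0, 0, 1, 0).
  dual value b^T y* = 6.
Strong duality: c^T x* = b^T y*. Confirmed.

6


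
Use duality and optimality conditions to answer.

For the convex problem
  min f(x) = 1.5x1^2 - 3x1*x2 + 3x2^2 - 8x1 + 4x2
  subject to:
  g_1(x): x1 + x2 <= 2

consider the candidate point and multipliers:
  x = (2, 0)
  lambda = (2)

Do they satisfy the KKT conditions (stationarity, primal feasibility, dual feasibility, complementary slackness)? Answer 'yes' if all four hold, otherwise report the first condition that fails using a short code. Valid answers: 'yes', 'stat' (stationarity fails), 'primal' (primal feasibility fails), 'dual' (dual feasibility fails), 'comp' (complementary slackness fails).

Gradient of f: grad f(x) = Q x + c = (-2, -2)
Constraint values g_i(x) = a_i^T x - b_i:
  g_1((2, 0)) = 0
Stationarity residual: grad f(x) + sum_i lambda_i a_i = (0, 0)
  -> stationarity OK
Primal feasibility (all g_i <= 0): OK
Dual feasibility (all lambda_i >= 0): OK
Complementary slackness (lambda_i * g_i(x) = 0 for all i): OK

Verdict: yes, KKT holds.

yes


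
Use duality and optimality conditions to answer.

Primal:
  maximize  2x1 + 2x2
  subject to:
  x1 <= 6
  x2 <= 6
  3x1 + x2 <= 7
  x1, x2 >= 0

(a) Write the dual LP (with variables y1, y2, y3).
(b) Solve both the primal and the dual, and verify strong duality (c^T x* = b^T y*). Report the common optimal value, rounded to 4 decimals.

The standard primal-dual pair for 'max c^T x s.t. A x <= b, x >= 0' is:
  Dual:  min b^T y  s.t.  A^T y >= c,  y >= 0.

So the dual LP is:
  minimize  6y1 + 6y2 + 7y3
  subject to:
    y1 + 3y3 >= 2
    y2 + y3 >= 2
    y1, y2, y3 >= 0

Solving the primal: x* = (0.3333, 6).
  primal value c^T x* = 12.6667.
Solving the dual: y* = (0, 1.3333, 0.6667).
  dual value b^T y* = 12.6667.
Strong duality: c^T x* = b^T y*. Confirmed.

12.6667


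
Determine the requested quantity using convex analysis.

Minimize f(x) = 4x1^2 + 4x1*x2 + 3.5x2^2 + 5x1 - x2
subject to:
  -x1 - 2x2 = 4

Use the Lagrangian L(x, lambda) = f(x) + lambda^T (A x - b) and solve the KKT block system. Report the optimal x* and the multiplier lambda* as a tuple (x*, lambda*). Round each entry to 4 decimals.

Form the Lagrangian:
  L(x, lambda) = (1/2) x^T Q x + c^T x + lambda^T (A x - b)
Stationarity (grad_x L = 0): Q x + c + A^T lambda = 0.
Primal feasibility: A x = b.

This gives the KKT block system:
  [ Q   A^T ] [ x     ]   [-c ]
  [ A    0  ] [ lambda ] = [ b ]

Solving the linear system:
  x*      = (-0.7826, -1.6087)
  lambda* = (-7.6957)
  f(x*)   = 14.2391

x* = (-0.7826, -1.6087), lambda* = (-7.6957)


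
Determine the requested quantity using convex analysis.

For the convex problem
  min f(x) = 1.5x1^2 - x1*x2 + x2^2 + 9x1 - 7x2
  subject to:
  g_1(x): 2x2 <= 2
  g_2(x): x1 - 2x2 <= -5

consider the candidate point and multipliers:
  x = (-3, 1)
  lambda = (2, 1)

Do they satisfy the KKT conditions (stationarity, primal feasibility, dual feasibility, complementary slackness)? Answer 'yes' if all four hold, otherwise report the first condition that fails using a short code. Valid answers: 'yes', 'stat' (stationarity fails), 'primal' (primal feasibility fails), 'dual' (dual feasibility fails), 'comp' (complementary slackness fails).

Gradient of f: grad f(x) = Q x + c = (-1, -2)
Constraint values g_i(x) = a_i^T x - b_i:
  g_1((-3, 1)) = 0
  g_2((-3, 1)) = 0
Stationarity residual: grad f(x) + sum_i lambda_i a_i = (0, 0)
  -> stationarity OK
Primal feasibility (all g_i <= 0): OK
Dual feasibility (all lambda_i >= 0): OK
Complementary slackness (lambda_i * g_i(x) = 0 for all i): OK

Verdict: yes, KKT holds.

yes


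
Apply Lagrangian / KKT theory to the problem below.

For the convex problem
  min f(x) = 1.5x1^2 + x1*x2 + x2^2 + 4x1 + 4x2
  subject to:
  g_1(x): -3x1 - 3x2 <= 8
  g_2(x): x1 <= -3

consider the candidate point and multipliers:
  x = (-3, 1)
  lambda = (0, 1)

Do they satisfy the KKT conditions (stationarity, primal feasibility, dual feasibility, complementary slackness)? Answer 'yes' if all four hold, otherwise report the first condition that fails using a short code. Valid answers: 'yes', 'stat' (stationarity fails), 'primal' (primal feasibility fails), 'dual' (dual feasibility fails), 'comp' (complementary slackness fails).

Gradient of f: grad f(x) = Q x + c = (-4, 3)
Constraint values g_i(x) = a_i^T x - b_i:
  g_1((-3, 1)) = -2
  g_2((-3, 1)) = 0
Stationarity residual: grad f(x) + sum_i lambda_i a_i = (-3, 3)
  -> stationarity FAILS
Primal feasibility (all g_i <= 0): OK
Dual feasibility (all lambda_i >= 0): OK
Complementary slackness (lambda_i * g_i(x) = 0 for all i): OK

Verdict: the first failing condition is stationarity -> stat.

stat


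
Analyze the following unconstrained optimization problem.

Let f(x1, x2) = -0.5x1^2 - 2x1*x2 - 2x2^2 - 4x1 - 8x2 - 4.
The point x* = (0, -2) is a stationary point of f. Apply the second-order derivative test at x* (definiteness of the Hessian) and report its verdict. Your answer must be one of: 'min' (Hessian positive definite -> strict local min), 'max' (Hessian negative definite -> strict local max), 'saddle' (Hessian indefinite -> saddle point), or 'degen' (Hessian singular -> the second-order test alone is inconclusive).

Compute the Hessian H = grad^2 f:
  H = [[-1, -2], [-2, -4]]
Verify stationarity: grad f(x*) = H x* + g = (0, 0).
Eigenvalues of H: -5, 0.
H has a zero eigenvalue (singular; negative semidefinite but not definite), so H is neither positive definite, negative definite, nor indefinite. The second-order test alone is inconclusive -> degen.
(Indeed, f is constant along the null direction of H through x*, so x* is not a strict local extremum.)

degen


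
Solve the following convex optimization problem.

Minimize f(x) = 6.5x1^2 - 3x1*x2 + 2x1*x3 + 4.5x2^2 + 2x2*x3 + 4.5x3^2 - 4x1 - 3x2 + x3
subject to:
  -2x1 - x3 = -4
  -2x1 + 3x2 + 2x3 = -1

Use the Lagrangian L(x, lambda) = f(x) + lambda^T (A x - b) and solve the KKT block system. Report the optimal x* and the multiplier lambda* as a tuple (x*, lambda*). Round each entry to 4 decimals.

Form the Lagrangian:
  L(x, lambda) = (1/2) x^T Q x + c^T x + lambda^T (A x - b)
Stationarity (grad_x L = 0): Q x + c + A^T lambda = 0.
Primal feasibility: A x = b.

This gives the KKT block system:
  [ Q   A^T ] [ x     ]   [-c ]
  [ A    0  ] [ lambda ] = [ b ]

Solving the linear system:
  x*      = (1.898, 0.7959, 0.2041)
  lambda* = (8.9728, 0.3741)
  f(x*)   = 13.2449

x* = (1.898, 0.7959, 0.2041), lambda* = (8.9728, 0.3741)


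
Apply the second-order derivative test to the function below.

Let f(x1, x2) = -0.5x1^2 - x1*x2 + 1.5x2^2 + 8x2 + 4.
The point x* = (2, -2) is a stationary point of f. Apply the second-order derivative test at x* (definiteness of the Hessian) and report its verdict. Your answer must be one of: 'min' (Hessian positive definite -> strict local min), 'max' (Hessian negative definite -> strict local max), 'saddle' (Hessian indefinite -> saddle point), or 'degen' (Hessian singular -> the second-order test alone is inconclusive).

Compute the Hessian H = grad^2 f:
  H = [[-1, -1], [-1, 3]]
Verify stationarity: grad f(x*) = H x* + g = (0, 0).
Eigenvalues of H: -1.2361, 3.2361.
Eigenvalues have mixed signs, so H is indefinite -> x* is a saddle point.

saddle


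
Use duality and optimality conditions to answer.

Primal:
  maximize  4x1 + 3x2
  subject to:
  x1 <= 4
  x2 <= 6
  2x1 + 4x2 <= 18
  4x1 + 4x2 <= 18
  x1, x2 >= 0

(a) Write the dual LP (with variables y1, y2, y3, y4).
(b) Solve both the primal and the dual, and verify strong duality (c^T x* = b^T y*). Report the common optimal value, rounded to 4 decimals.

The standard primal-dual pair for 'max c^T x s.t. A x <= b, x >= 0' is:
  Dual:  min b^T y  s.t.  A^T y >= c,  y >= 0.

So the dual LP is:
  minimize  4y1 + 6y2 + 18y3 + 18y4
  subject to:
    y1 + 2y3 + 4y4 >= 4
    y2 + 4y3 + 4y4 >= 3
    y1, y2, y3, y4 >= 0

Solving the primal: x* = (4, 0.5).
  primal value c^T x* = 17.5.
Solving the dual: y* = (1, 0, 0, 0.75).
  dual value b^T y* = 17.5.
Strong duality: c^T x* = b^T y*. Confirmed.

17.5


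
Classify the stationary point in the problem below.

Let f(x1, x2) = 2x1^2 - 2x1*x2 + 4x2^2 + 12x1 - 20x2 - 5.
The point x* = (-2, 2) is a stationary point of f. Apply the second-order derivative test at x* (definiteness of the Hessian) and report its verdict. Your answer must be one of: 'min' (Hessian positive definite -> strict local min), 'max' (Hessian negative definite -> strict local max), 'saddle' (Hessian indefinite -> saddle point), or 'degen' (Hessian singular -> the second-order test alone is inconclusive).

Compute the Hessian H = grad^2 f:
  H = [[4, -2], [-2, 8]]
Verify stationarity: grad f(x*) = H x* + g = (0, 0).
Eigenvalues of H: 3.1716, 8.8284.
Both eigenvalues > 0, so H is positive definite -> x* is a strict local min.

min


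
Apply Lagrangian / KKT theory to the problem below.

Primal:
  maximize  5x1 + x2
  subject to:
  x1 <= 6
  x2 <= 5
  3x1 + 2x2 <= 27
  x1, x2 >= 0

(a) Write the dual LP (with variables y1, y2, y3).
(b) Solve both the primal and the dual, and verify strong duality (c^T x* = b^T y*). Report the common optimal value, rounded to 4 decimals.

The standard primal-dual pair for 'max c^T x s.t. A x <= b, x >= 0' is:
  Dual:  min b^T y  s.t.  A^T y >= c,  y >= 0.

So the dual LP is:
  minimize  6y1 + 5y2 + 27y3
  subject to:
    y1 + 3y3 >= 5
    y2 + 2y3 >= 1
    y1, y2, y3 >= 0

Solving the primal: x* = (6, 4.5).
  primal value c^T x* = 34.5.
Solving the dual: y* = (3.5, 0, 0.5).
  dual value b^T y* = 34.5.
Strong duality: c^T x* = b^T y*. Confirmed.

34.5


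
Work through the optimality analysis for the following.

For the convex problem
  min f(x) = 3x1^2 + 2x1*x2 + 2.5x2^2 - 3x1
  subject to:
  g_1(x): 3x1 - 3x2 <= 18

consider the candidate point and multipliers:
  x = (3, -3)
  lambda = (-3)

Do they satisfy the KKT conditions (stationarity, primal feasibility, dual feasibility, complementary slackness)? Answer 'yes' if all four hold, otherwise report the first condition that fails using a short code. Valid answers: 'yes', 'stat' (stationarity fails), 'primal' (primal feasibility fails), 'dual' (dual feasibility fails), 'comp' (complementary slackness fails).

Gradient of f: grad f(x) = Q x + c = (9, -9)
Constraint values g_i(x) = a_i^T x - b_i:
  g_1((3, -3)) = 0
Stationarity residual: grad f(x) + sum_i lambda_i a_i = (0, 0)
  -> stationarity OK
Primal feasibility (all g_i <= 0): OK
Dual feasibility (all lambda_i >= 0): FAILS
Complementary slackness (lambda_i * g_i(x) = 0 for all i): OK

Verdict: the first failing condition is dual_feasibility -> dual.

dual


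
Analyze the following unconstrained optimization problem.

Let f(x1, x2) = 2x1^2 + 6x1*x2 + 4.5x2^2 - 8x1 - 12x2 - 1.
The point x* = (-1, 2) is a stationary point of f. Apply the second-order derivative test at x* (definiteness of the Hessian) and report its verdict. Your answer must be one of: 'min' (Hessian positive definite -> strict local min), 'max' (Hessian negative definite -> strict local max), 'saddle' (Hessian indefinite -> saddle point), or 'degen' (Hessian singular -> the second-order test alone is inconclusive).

Compute the Hessian H = grad^2 f:
  H = [[4, 6], [6, 9]]
Verify stationarity: grad f(x*) = H x* + g = (0, 0).
Eigenvalues of H: 0, 13.
H has a zero eigenvalue (singular; positive semidefinite but not definite), so H is neither positive definite, negative definite, nor indefinite. The second-order test alone is inconclusive -> degen.
(Indeed, f is constant along the null direction of H through x*, so x* is not a strict local extremum.)

degen


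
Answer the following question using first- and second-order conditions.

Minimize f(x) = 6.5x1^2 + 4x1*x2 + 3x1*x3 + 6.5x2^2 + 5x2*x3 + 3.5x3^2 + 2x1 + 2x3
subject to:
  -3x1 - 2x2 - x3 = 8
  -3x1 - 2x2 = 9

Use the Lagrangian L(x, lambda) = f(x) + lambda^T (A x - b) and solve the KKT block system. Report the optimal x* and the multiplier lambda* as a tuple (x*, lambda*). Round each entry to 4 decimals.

Form the Lagrangian:
  L(x, lambda) = (1/2) x^T Q x + c^T x + lambda^T (A x - b)
Stationarity (grad_x L = 0): Q x + c + A^T lambda = 0.
Primal feasibility: A x = b.

This gives the KKT block system:
  [ Q   A^T ] [ x     ]   [-c ]
  [ A    0  ] [ lambda ] = [ b ]

Solving the linear system:
  x*      = (-2.2231, -1.1653, 1)
  lambda* = (-3.4959, -6.0248)
  f(x*)   = 39.8719

x* = (-2.2231, -1.1653, 1), lambda* = (-3.4959, -6.0248)


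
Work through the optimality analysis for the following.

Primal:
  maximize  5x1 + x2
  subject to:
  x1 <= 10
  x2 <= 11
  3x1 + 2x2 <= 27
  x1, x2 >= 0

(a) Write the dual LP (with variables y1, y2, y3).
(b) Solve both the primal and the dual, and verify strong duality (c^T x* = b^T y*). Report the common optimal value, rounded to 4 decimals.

The standard primal-dual pair for 'max c^T x s.t. A x <= b, x >= 0' is:
  Dual:  min b^T y  s.t.  A^T y >= c,  y >= 0.

So the dual LP is:
  minimize  10y1 + 11y2 + 27y3
  subject to:
    y1 + 3y3 >= 5
    y2 + 2y3 >= 1
    y1, y2, y3 >= 0

Solving the primal: x* = (9, 0).
  primal value c^T x* = 45.
Solving the dual: y* = (0, 0, 1.6667).
  dual value b^T y* = 45.
Strong duality: c^T x* = b^T y*. Confirmed.

45


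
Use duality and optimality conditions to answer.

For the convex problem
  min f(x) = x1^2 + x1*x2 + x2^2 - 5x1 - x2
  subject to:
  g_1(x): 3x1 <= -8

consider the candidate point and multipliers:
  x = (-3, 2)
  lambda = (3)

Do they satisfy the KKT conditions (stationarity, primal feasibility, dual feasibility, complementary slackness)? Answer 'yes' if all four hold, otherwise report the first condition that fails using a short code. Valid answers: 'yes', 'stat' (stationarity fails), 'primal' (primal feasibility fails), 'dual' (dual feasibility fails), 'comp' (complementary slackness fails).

Gradient of f: grad f(x) = Q x + c = (-9, 0)
Constraint values g_i(x) = a_i^T x - b_i:
  g_1((-3, 2)) = -1
Stationarity residual: grad f(x) + sum_i lambda_i a_i = (0, 0)
  -> stationarity OK
Primal feasibility (all g_i <= 0): OK
Dual feasibility (all lambda_i >= 0): OK
Complementary slackness (lambda_i * g_i(x) = 0 for all i): FAILS

Verdict: the first failing condition is complementary_slackness -> comp.

comp


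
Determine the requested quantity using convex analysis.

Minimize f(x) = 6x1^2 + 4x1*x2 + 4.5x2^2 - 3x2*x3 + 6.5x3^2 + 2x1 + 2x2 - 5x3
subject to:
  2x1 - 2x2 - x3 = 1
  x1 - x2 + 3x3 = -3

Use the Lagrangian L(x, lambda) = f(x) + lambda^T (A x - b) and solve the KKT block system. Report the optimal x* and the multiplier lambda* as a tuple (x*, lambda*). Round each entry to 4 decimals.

Form the Lagrangian:
  L(x, lambda) = (1/2) x^T Q x + c^T x + lambda^T (A x - b)
Stationarity (grad_x L = 0): Q x + c + A^T lambda = 0.
Primal feasibility: A x = b.

This gives the KKT block system:
  [ Q   A^T ] [ x     ]   [-c ]
  [ A    0  ] [ lambda ] = [ b ]

Solving the linear system:
  x*      = (-0.2414, -0.2414, -1)
  lambda* = (-1.67, 5.202)
  f(x*)   = 10.6552

x* = (-0.2414, -0.2414, -1), lambda* = (-1.67, 5.202)


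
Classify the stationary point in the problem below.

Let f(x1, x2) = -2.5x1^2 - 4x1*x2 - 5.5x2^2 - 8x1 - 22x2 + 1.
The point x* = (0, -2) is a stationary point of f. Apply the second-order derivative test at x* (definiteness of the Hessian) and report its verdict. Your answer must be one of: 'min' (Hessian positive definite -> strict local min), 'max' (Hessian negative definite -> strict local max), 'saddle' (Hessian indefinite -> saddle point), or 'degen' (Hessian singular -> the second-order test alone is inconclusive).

Compute the Hessian H = grad^2 f:
  H = [[-5, -4], [-4, -11]]
Verify stationarity: grad f(x*) = H x* + g = (0, 0).
Eigenvalues of H: -13, -3.
Both eigenvalues < 0, so H is negative definite -> x* is a strict local max.

max


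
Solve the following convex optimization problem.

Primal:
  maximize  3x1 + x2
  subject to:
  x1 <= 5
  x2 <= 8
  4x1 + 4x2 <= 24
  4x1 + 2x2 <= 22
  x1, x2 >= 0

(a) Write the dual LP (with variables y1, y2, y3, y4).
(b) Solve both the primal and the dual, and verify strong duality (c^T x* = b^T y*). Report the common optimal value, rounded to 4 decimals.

The standard primal-dual pair for 'max c^T x s.t. A x <= b, x >= 0' is:
  Dual:  min b^T y  s.t.  A^T y >= c,  y >= 0.

So the dual LP is:
  minimize  5y1 + 8y2 + 24y3 + 22y4
  subject to:
    y1 + 4y3 + 4y4 >= 3
    y2 + 4y3 + 2y4 >= 1
    y1, y2, y3, y4 >= 0

Solving the primal: x* = (5, 1).
  primal value c^T x* = 16.
Solving the dual: y* = (2, 0, 0.25, 0).
  dual value b^T y* = 16.
Strong duality: c^T x* = b^T y*. Confirmed.

16


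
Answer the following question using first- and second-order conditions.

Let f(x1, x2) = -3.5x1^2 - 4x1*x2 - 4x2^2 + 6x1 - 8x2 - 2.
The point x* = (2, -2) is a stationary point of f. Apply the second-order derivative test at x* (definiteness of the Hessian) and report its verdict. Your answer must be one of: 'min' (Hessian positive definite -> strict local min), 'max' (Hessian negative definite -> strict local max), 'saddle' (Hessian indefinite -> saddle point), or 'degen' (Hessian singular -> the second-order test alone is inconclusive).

Compute the Hessian H = grad^2 f:
  H = [[-7, -4], [-4, -8]]
Verify stationarity: grad f(x*) = H x* + g = (0, 0).
Eigenvalues of H: -11.5311, -3.4689.
Both eigenvalues < 0, so H is negative definite -> x* is a strict local max.

max


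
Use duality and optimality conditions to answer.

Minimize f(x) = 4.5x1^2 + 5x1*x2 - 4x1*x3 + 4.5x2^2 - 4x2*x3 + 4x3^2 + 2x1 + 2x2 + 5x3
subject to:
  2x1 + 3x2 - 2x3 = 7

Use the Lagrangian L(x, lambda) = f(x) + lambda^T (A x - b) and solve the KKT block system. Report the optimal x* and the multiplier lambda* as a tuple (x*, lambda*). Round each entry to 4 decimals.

Form the Lagrangian:
  L(x, lambda) = (1/2) x^T Q x + c^T x + lambda^T (A x - b)
Stationarity (grad_x L = 0): Q x + c + A^T lambda = 0.
Primal feasibility: A x = b.

This gives the KKT block system:
  [ Q   A^T ] [ x     ]   [-c ]
  [ A    0  ] [ lambda ] = [ b ]

Solving the linear system:
  x*      = (-0.2849, 1.3663, -1.7355)
  lambda* = (-6.6047)
  f(x*)   = 19.859

x* = (-0.2849, 1.3663, -1.7355), lambda* = (-6.6047)


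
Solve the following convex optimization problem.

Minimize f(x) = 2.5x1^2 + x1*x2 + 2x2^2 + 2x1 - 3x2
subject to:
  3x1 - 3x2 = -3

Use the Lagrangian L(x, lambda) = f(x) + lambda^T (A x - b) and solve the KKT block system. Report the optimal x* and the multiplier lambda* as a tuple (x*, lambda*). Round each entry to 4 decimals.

Form the Lagrangian:
  L(x, lambda) = (1/2) x^T Q x + c^T x + lambda^T (A x - b)
Stationarity (grad_x L = 0): Q x + c + A^T lambda = 0.
Primal feasibility: A x = b.

This gives the KKT block system:
  [ Q   A^T ] [ x     ]   [-c ]
  [ A    0  ] [ lambda ] = [ b ]

Solving the linear system:
  x*      = (-0.3636, 0.6364)
  lambda* = (-0.2727)
  f(x*)   = -1.7273

x* = (-0.3636, 0.6364), lambda* = (-0.2727)


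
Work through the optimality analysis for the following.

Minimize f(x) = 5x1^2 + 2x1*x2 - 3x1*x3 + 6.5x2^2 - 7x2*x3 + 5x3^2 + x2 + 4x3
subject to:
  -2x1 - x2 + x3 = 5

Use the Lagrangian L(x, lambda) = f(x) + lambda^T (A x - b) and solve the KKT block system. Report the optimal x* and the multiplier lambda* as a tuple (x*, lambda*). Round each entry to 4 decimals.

Form the Lagrangian:
  L(x, lambda) = (1/2) x^T Q x + c^T x + lambda^T (A x - b)
Stationarity (grad_x L = 0): Q x + c + A^T lambda = 0.
Primal feasibility: A x = b.

This gives the KKT block system:
  [ Q   A^T ] [ x     ]   [-c ]
  [ A    0  ] [ lambda ] = [ b ]

Solving the linear system:
  x*      = (-2.3249, -0.9306, -0.5804)
  lambda* = (-11.6845)
  f(x*)   = 27.5852

x* = (-2.3249, -0.9306, -0.5804), lambda* = (-11.6845)


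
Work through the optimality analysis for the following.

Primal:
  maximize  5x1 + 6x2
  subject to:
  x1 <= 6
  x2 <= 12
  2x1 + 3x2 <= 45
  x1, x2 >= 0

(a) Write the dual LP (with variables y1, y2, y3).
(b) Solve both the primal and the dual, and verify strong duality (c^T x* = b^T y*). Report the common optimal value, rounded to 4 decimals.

The standard primal-dual pair for 'max c^T x s.t. A x <= b, x >= 0' is:
  Dual:  min b^T y  s.t.  A^T y >= c,  y >= 0.

So the dual LP is:
  minimize  6y1 + 12y2 + 45y3
  subject to:
    y1 + 2y3 >= 5
    y2 + 3y3 >= 6
    y1, y2, y3 >= 0

Solving the primal: x* = (6, 11).
  primal value c^T x* = 96.
Solving the dual: y* = (1, 0, 2).
  dual value b^T y* = 96.
Strong duality: c^T x* = b^T y*. Confirmed.

96


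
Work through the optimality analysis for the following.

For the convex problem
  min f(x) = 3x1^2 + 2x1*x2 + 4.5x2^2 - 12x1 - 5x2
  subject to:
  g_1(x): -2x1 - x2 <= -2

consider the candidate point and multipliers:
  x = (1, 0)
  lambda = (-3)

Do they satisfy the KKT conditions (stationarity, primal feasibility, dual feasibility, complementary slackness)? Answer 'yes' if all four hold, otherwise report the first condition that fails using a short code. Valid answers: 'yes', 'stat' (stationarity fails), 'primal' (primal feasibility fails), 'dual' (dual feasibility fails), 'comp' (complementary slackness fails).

Gradient of f: grad f(x) = Q x + c = (-6, -3)
Constraint values g_i(x) = a_i^T x - b_i:
  g_1((1, 0)) = 0
Stationarity residual: grad f(x) + sum_i lambda_i a_i = (0, 0)
  -> stationarity OK
Primal feasibility (all g_i <= 0): OK
Dual feasibility (all lambda_i >= 0): FAILS
Complementary slackness (lambda_i * g_i(x) = 0 for all i): OK

Verdict: the first failing condition is dual_feasibility -> dual.

dual


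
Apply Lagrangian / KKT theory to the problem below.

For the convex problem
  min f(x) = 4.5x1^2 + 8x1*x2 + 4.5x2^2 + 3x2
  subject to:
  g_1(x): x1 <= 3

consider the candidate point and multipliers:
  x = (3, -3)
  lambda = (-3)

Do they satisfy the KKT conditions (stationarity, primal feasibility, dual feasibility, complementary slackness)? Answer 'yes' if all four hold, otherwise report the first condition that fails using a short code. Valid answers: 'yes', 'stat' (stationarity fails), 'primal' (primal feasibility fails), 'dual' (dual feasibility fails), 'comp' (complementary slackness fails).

Gradient of f: grad f(x) = Q x + c = (3, 0)
Constraint values g_i(x) = a_i^T x - b_i:
  g_1((3, -3)) = 0
Stationarity residual: grad f(x) + sum_i lambda_i a_i = (0, 0)
  -> stationarity OK
Primal feasibility (all g_i <= 0): OK
Dual feasibility (all lambda_i >= 0): FAILS
Complementary slackness (lambda_i * g_i(x) = 0 for all i): OK

Verdict: the first failing condition is dual_feasibility -> dual.

dual


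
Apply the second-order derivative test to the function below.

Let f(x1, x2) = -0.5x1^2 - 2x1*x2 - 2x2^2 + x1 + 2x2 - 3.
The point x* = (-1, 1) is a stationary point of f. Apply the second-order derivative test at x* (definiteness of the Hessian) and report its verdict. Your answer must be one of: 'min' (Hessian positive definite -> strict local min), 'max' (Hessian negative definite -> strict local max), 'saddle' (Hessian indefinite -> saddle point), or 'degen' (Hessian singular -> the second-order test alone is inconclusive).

Compute the Hessian H = grad^2 f:
  H = [[-1, -2], [-2, -4]]
Verify stationarity: grad f(x*) = H x* + g = (0, 0).
Eigenvalues of H: -5, 0.
H has a zero eigenvalue (singular; negative semidefinite but not definite), so H is neither positive definite, negative definite, nor indefinite. The second-order test alone is inconclusive -> degen.
(Indeed, f is constant along the null direction of H through x*, so x* is not a strict local extremum.)

degen


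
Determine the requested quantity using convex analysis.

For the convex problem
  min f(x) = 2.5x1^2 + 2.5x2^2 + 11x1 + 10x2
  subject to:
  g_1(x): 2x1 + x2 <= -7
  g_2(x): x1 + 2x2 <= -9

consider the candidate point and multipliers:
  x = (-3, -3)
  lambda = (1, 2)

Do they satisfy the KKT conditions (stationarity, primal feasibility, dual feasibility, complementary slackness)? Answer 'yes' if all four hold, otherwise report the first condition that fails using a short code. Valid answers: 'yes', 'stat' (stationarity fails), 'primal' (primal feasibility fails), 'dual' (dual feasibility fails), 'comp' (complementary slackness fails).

Gradient of f: grad f(x) = Q x + c = (-4, -5)
Constraint values g_i(x) = a_i^T x - b_i:
  g_1((-3, -3)) = -2
  g_2((-3, -3)) = 0
Stationarity residual: grad f(x) + sum_i lambda_i a_i = (0, 0)
  -> stationarity OK
Primal feasibility (all g_i <= 0): OK
Dual feasibility (all lambda_i >= 0): OK
Complementary slackness (lambda_i * g_i(x) = 0 for all i): FAILS

Verdict: the first failing condition is complementary_slackness -> comp.

comp


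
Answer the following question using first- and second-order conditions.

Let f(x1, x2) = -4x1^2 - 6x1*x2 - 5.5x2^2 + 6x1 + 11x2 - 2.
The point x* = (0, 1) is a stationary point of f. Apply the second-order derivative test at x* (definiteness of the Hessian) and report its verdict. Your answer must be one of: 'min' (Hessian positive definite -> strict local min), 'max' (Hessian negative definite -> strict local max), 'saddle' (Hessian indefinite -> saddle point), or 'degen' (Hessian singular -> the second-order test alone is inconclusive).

Compute the Hessian H = grad^2 f:
  H = [[-8, -6], [-6, -11]]
Verify stationarity: grad f(x*) = H x* + g = (0, 0).
Eigenvalues of H: -15.6847, -3.3153.
Both eigenvalues < 0, so H is negative definite -> x* is a strict local max.

max


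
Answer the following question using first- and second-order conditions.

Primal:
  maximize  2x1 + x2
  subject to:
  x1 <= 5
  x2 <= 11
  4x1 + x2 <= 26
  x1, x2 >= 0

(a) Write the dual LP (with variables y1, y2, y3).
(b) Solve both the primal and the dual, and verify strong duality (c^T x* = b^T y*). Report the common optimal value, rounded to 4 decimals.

The standard primal-dual pair for 'max c^T x s.t. A x <= b, x >= 0' is:
  Dual:  min b^T y  s.t.  A^T y >= c,  y >= 0.

So the dual LP is:
  minimize  5y1 + 11y2 + 26y3
  subject to:
    y1 + 4y3 >= 2
    y2 + y3 >= 1
    y1, y2, y3 >= 0

Solving the primal: x* = (3.75, 11).
  primal value c^T x* = 18.5.
Solving the dual: y* = (0, 0.5, 0.5).
  dual value b^T y* = 18.5.
Strong duality: c^T x* = b^T y*. Confirmed.

18.5


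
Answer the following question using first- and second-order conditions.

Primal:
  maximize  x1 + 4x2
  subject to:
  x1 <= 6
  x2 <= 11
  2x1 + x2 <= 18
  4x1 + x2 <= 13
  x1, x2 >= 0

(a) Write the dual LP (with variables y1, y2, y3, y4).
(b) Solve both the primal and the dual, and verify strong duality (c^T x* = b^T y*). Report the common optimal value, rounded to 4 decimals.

The standard primal-dual pair for 'max c^T x s.t. A x <= b, x >= 0' is:
  Dual:  min b^T y  s.t.  A^T y >= c,  y >= 0.

So the dual LP is:
  minimize  6y1 + 11y2 + 18y3 + 13y4
  subject to:
    y1 + 2y3 + 4y4 >= 1
    y2 + y3 + y4 >= 4
    y1, y2, y3, y4 >= 0

Solving the primal: x* = (0.5, 11).
  primal value c^T x* = 44.5.
Solving the dual: y* = (0, 3.75, 0, 0.25).
  dual value b^T y* = 44.5.
Strong duality: c^T x* = b^T y*. Confirmed.

44.5


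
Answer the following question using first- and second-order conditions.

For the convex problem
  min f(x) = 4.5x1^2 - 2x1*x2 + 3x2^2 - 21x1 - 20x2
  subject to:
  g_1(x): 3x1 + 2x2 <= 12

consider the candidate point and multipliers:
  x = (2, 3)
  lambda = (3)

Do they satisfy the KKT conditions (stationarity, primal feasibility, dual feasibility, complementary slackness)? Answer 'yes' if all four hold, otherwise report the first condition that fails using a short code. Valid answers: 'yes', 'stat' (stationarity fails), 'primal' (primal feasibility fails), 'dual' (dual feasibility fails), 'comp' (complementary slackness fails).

Gradient of f: grad f(x) = Q x + c = (-9, -6)
Constraint values g_i(x) = a_i^T x - b_i:
  g_1((2, 3)) = 0
Stationarity residual: grad f(x) + sum_i lambda_i a_i = (0, 0)
  -> stationarity OK
Primal feasibility (all g_i <= 0): OK
Dual feasibility (all lambda_i >= 0): OK
Complementary slackness (lambda_i * g_i(x) = 0 for all i): OK

Verdict: yes, KKT holds.

yes


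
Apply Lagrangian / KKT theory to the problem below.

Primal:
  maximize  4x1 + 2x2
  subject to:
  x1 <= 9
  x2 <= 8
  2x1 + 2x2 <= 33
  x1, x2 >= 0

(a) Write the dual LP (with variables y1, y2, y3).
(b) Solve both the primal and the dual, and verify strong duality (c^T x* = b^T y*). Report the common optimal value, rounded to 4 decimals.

The standard primal-dual pair for 'max c^T x s.t. A x <= b, x >= 0' is:
  Dual:  min b^T y  s.t.  A^T y >= c,  y >= 0.

So the dual LP is:
  minimize  9y1 + 8y2 + 33y3
  subject to:
    y1 + 2y3 >= 4
    y2 + 2y3 >= 2
    y1, y2, y3 >= 0

Solving the primal: x* = (9, 7.5).
  primal value c^T x* = 51.
Solving the dual: y* = (2, 0, 1).
  dual value b^T y* = 51.
Strong duality: c^T x* = b^T y*. Confirmed.

51


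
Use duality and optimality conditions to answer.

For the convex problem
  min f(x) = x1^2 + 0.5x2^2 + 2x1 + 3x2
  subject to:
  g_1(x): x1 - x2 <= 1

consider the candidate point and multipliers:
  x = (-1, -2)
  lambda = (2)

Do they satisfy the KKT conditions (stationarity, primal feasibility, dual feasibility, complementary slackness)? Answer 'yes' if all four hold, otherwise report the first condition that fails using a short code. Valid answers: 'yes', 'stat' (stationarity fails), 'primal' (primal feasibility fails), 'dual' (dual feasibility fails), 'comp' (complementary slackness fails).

Gradient of f: grad f(x) = Q x + c = (0, 1)
Constraint values g_i(x) = a_i^T x - b_i:
  g_1((-1, -2)) = 0
Stationarity residual: grad f(x) + sum_i lambda_i a_i = (2, -1)
  -> stationarity FAILS
Primal feasibility (all g_i <= 0): OK
Dual feasibility (all lambda_i >= 0): OK
Complementary slackness (lambda_i * g_i(x) = 0 for all i): OK

Verdict: the first failing condition is stationarity -> stat.

stat


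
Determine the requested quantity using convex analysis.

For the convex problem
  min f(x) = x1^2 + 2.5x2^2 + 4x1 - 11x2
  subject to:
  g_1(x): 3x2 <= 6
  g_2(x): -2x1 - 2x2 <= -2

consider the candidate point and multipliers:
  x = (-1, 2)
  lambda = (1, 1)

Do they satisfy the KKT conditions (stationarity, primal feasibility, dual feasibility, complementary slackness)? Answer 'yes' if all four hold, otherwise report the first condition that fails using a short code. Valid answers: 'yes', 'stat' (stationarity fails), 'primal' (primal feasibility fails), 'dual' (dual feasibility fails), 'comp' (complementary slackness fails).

Gradient of f: grad f(x) = Q x + c = (2, -1)
Constraint values g_i(x) = a_i^T x - b_i:
  g_1((-1, 2)) = 0
  g_2((-1, 2)) = 0
Stationarity residual: grad f(x) + sum_i lambda_i a_i = (0, 0)
  -> stationarity OK
Primal feasibility (all g_i <= 0): OK
Dual feasibility (all lambda_i >= 0): OK
Complementary slackness (lambda_i * g_i(x) = 0 for all i): OK

Verdict: yes, KKT holds.

yes


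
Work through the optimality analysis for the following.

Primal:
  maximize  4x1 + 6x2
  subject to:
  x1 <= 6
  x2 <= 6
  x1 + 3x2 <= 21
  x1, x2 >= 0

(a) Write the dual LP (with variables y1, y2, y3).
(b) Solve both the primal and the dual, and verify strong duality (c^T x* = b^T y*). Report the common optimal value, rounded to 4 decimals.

The standard primal-dual pair for 'max c^T x s.t. A x <= b, x >= 0' is:
  Dual:  min b^T y  s.t.  A^T y >= c,  y >= 0.

So the dual LP is:
  minimize  6y1 + 6y2 + 21y3
  subject to:
    y1 + y3 >= 4
    y2 + 3y3 >= 6
    y1, y2, y3 >= 0

Solving the primal: x* = (6, 5).
  primal value c^T x* = 54.
Solving the dual: y* = (2, 0, 2).
  dual value b^T y* = 54.
Strong duality: c^T x* = b^T y*. Confirmed.

54
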